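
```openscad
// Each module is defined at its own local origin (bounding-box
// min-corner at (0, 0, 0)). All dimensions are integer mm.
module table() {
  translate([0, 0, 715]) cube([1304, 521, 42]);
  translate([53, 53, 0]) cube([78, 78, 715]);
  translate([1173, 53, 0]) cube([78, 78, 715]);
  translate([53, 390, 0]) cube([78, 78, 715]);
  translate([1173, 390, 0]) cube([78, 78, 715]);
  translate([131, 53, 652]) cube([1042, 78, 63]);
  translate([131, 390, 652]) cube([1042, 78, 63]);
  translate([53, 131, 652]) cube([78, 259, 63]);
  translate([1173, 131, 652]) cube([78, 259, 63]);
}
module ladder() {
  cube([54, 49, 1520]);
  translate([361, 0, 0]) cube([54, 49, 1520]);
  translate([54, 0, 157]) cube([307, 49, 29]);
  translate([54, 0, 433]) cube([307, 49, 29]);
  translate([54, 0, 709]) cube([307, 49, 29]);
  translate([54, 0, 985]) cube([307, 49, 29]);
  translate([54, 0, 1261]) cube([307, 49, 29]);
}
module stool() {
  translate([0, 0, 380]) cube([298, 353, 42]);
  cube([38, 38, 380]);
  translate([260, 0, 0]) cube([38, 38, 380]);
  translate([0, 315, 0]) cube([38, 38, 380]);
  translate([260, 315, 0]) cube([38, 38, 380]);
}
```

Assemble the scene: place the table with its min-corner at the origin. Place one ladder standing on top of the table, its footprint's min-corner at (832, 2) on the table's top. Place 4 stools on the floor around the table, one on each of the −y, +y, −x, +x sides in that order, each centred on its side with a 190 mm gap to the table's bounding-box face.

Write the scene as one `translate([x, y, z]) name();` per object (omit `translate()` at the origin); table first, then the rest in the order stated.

table();
translate([832, 2, 757]) ladder();
translate([503, -543, 0]) stool();
translate([503, 711, 0]) stool();
translate([-488, 84, 0]) stool();
translate([1494, 84, 0]) stool();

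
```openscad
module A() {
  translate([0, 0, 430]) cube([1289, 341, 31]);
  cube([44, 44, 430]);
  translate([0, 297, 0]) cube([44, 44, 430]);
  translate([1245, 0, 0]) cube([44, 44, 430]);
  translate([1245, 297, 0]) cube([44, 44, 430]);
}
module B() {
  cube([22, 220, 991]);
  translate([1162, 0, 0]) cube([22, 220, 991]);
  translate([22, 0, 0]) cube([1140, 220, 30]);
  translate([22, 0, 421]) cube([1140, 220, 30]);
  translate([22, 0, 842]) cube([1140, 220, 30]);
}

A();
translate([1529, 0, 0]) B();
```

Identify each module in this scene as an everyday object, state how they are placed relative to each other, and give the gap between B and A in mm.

A is a bench. B is a bookshelf. The bookshelf is on the floor beside the bench on its +x side. The gap between the bookshelf and the bench is 240 mm.

The bookshelf's nearest face is 240 mm from the bench's +x face.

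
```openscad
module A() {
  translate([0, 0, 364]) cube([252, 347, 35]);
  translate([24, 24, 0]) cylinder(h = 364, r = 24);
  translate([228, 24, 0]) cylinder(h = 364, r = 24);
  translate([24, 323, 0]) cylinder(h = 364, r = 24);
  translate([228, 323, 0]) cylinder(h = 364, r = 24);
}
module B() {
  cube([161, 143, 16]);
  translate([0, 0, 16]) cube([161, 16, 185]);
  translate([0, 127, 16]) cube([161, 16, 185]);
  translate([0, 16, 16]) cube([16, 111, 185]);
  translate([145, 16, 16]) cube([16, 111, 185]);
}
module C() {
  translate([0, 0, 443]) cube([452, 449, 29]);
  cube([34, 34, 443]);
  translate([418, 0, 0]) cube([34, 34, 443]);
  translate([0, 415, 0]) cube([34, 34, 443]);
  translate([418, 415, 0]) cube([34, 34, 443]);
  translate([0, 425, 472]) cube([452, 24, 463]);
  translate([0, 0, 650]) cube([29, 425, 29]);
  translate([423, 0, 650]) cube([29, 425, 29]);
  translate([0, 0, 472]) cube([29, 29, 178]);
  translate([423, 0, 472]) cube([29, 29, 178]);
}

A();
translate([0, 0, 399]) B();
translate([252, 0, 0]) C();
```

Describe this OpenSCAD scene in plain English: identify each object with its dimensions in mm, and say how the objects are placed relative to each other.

A is a four-legged stool. The seat is a 252×347×35 mm slab whose top surface is at z = 399 mm; four round legs, each 48 mm in diameter, run from the floor (z = 0) to the underside of the seat, each leg's axis is inset half a diameter from the nearest pair of seat edges (so the leg's bounding box is flush with the corner).

B is an open storage box with external size 161×143×201 mm and wall thickness 16 mm (the base is also 16 mm thick). The base covers the whole footprint; the four walls stand on the base, with the y-facing walls full-width and the x-facing walls fitting between their inner faces.

C is a chair. The seat is a 452×449×29 mm slab with its top at z = 472 mm, on four 34×34 mm corner legs (flush with the seat edges, standing on z = 0). A flat backrest 24 mm thick, 463 mm tall, spans the full seat width and rises from the seat top along its +y edge, rear face flush with the rear of the seat. Two armrests of 29×29 mm section run along each side from the seat's front edge to the front of the backrest, top faces 207 mm above the seat top and outer faces flush with the seat's x-edges; a 29×29 mm post under the front of each armrest stands on the seat at the front corner.

The open box is on top of the stool. The chair is against the stool's +x side, with their −y faces flush.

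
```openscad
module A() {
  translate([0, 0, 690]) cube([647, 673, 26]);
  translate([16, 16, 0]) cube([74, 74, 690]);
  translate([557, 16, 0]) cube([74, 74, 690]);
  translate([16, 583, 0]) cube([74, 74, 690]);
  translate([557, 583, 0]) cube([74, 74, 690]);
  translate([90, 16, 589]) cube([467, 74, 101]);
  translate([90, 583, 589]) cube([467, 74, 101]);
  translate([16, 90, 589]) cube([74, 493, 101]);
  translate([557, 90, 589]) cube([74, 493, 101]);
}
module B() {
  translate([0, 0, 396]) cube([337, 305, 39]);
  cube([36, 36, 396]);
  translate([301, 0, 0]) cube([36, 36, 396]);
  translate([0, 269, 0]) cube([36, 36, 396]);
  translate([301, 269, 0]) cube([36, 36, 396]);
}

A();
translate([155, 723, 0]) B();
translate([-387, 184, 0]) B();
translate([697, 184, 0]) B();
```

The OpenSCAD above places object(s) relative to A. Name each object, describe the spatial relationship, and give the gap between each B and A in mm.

Each stool's nearest face is 50 mm from the table's bounding box.

A is a table. B is a stool. Three stools sit around the table at the +y, −x, +x sides. The gap between each stool and the table is 50 mm.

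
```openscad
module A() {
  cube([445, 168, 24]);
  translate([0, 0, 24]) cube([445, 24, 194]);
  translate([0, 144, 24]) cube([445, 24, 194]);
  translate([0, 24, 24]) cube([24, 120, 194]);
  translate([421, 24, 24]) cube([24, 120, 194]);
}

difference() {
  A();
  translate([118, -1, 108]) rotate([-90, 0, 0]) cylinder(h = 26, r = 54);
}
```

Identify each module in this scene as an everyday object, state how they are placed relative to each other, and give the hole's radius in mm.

A is an open box. The open box has a circular hole through its front wall. The hole's radius is 54 mm.

The subtracted cylinder has r = 54 mm.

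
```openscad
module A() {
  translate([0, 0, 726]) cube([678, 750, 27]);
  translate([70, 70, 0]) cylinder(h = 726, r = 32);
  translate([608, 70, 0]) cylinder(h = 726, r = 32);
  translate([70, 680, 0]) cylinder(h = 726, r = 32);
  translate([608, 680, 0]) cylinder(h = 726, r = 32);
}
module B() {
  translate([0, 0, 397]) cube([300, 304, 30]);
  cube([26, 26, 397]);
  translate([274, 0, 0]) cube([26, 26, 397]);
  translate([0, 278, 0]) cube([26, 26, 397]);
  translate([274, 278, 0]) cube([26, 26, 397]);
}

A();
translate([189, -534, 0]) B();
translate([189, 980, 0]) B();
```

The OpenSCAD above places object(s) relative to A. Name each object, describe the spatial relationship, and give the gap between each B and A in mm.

Each stool's nearest face is 230 mm from the table's bounding box.

A is a table. B is a stool. Two stools sit around the table at the −y, +y sides. The gap between each stool and the table is 230 mm.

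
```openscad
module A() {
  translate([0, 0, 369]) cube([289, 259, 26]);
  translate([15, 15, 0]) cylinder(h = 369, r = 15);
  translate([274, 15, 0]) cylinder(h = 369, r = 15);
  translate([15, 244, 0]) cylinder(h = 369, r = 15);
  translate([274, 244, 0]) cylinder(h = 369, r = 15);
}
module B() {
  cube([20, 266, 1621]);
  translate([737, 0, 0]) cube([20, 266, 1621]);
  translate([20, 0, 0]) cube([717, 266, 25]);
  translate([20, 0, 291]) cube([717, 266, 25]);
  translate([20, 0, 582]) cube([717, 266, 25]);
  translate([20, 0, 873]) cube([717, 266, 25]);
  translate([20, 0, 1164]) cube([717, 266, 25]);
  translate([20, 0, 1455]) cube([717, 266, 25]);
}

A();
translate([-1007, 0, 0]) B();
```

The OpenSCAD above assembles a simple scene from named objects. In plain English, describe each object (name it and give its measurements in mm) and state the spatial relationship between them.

A is a four-legged stool. The seat is a 289×259×26 mm slab whose top surface is at z = 395 mm; four round legs, each 30 mm in diameter, run from the floor (z = 0) to the underside of the seat, each leg's axis is inset half a diameter from the nearest pair of seat edges (so the leg's bounding box is flush with the corner).

B is a bookshelf 757 mm wide overall, 266 mm deep and 1621 mm tall. The two sides are 20 mm thick vertical panels. 6 horizontal shelves of 25 mm thickness span between the inner faces of the sides; the lowest shelf sits on the floor and shelves are stacked with a clear vertical gap of 266 mm between each pair.

The bookshelf is on the floor beside the stool on its −x side.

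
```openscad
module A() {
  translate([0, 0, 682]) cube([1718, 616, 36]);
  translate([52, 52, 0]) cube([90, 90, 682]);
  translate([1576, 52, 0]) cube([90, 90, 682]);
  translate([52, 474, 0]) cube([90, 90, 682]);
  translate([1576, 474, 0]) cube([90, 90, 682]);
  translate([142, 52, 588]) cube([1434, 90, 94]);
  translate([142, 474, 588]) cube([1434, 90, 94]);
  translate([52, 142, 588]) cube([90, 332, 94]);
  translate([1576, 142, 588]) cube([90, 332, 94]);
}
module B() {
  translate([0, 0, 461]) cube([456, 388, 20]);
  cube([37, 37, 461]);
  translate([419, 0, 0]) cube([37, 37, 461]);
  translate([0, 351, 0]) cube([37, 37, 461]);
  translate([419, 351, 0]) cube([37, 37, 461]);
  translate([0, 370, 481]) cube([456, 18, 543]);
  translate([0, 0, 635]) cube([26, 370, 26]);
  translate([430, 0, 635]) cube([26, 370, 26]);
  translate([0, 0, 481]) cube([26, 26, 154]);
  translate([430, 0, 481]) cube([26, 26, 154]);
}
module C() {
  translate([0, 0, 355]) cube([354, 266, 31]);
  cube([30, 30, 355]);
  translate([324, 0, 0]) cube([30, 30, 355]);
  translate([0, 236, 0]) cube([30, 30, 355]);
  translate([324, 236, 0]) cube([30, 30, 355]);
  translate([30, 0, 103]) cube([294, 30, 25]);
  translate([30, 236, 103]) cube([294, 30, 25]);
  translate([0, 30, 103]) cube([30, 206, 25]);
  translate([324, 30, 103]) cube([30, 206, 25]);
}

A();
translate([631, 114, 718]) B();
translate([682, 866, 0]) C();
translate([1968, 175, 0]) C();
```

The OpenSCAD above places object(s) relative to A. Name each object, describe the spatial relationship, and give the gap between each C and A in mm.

Each stool's nearest face is 250 mm from the table's bounding box.

A is a table. B is a chair. C is a stool. The chair is on top of the table, centred. Two stools sit around the table at the +y, +x sides. The gap between each stool and the table is 250 mm.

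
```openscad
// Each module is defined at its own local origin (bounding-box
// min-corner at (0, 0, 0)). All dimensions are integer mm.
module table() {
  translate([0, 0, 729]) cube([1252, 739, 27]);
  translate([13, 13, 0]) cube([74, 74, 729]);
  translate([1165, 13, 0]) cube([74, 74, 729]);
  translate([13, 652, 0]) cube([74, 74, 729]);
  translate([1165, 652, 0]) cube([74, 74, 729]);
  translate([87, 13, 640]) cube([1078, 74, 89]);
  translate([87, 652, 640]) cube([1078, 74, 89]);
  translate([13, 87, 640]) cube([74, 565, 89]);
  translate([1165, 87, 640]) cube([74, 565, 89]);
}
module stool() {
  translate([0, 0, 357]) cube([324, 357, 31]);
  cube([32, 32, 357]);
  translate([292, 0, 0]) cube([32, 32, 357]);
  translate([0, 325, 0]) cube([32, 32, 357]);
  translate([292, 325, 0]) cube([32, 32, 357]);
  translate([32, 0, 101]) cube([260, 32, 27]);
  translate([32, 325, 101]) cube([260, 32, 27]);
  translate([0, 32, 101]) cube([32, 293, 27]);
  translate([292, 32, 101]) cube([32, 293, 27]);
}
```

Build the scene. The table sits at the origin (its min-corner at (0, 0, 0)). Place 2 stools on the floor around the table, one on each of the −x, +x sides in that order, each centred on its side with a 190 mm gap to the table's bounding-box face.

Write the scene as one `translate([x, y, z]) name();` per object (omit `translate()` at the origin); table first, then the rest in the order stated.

table();
translate([-514, 191, 0]) stool();
translate([1442, 191, 0]) stool();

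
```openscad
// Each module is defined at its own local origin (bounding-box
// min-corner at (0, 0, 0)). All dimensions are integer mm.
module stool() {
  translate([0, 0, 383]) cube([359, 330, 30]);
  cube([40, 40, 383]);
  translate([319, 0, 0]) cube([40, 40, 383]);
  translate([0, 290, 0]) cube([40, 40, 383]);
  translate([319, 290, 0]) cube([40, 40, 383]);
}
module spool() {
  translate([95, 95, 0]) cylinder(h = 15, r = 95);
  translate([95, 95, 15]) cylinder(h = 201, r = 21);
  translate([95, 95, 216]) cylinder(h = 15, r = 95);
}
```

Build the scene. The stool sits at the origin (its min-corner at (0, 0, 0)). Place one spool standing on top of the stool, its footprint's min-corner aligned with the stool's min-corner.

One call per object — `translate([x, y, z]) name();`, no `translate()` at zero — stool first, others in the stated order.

stool();
translate([0, 0, 413]) spool();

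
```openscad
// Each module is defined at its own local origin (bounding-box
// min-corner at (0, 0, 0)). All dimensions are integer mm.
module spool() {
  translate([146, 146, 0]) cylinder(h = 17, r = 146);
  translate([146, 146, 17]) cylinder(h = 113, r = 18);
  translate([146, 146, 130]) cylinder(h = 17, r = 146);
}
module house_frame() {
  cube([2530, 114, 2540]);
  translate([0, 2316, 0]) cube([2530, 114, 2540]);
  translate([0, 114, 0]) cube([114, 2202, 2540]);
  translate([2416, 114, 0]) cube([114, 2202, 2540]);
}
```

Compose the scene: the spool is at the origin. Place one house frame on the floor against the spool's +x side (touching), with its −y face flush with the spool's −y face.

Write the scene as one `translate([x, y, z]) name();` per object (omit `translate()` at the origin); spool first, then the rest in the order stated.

spool();
translate([292, 0, 0]) house_frame();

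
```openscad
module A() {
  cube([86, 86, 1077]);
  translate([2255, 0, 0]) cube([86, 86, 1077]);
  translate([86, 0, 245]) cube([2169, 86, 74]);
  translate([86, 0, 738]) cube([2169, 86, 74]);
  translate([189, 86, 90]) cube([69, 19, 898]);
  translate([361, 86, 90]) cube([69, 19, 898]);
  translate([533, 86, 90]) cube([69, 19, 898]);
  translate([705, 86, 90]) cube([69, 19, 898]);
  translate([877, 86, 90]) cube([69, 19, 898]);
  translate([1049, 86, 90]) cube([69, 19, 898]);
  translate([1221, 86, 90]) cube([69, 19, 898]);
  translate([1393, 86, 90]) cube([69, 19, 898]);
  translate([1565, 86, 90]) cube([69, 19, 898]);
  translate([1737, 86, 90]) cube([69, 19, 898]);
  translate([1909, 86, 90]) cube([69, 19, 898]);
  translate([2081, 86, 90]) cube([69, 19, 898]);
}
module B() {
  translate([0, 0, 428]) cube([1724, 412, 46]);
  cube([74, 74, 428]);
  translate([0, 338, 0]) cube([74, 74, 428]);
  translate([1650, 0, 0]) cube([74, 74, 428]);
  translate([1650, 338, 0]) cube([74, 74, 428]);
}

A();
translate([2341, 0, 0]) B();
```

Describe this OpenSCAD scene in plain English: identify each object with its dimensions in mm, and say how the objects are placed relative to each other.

A is a fence section. Two 86×86 mm posts, 1077 mm tall, stand on the floor with a clear span of 2169 mm between their inner faces. Two horizontal rails of 86×74 mm section span the gap between the posts with their undersides at z = 245 mm and z = 738 mm, flush with the posts' −y face. 12 pickets, each 69 mm wide, 19 mm thick and 898 mm tall, are fixed to the +y face of the rails with their bottoms at z = 90 mm, evenly spaced across the span with equal gaps (rounded down to the nearest mm) at the −x end and between each pair — any rounding remainder accumulates at the +x end.

B is a bench: a 1724×412 mm seat slab, 46 mm thick, top at z = 474 mm, on four 74×74 mm square legs flush with the seat corners and standing on z = 0.

The bench is against the fence section's +x side, with their −y faces flush.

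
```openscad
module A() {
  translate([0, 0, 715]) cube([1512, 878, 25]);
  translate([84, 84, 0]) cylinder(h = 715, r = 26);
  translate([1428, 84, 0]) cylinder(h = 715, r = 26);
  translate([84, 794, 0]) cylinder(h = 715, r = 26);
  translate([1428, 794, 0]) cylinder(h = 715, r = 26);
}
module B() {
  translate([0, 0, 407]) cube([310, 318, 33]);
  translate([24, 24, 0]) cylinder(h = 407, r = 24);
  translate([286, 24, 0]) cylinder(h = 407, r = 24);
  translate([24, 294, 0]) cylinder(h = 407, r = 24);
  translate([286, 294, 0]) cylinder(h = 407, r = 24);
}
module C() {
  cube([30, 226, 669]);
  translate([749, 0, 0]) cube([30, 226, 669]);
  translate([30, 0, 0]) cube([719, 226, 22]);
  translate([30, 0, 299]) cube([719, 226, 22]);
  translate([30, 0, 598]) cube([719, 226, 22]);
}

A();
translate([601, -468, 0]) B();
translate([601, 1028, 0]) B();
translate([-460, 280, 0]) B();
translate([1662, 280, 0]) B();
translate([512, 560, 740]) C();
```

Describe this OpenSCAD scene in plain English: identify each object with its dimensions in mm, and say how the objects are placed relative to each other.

A is a rectangular dining table. The top is 1512×878×25 mm with its upper surface at z = 740 mm. It stands on four round legs of 52 mm diameter, each leg's bounding box inset 58 mm from the nearest pair of top edges, running from the floor to the underside of the top.

B is a simple wooden stool: a rectangular seat 310 mm (x) by 318 mm (y), 33 mm thick, top face at z = 440 mm, on four round legs, each 48 mm in diameter. The legs rest on z = 0, each leg's axis is inset half a diameter from the nearest pair of seat edges (so the leg's bounding box is flush with the corner).

C is a bookshelf 779 mm wide overall, 226 mm deep and 669 mm tall. The two sides are 30 mm thick vertical panels. 3 horizontal shelves of 22 mm thickness span between the inner faces of the sides; the lowest shelf sits on the floor and shelves are stacked with a clear vertical gap of 277 mm between each pair.

Four stools sit around the table at the −y, +y, −x, +x sides. The bookshelf is on top of the table.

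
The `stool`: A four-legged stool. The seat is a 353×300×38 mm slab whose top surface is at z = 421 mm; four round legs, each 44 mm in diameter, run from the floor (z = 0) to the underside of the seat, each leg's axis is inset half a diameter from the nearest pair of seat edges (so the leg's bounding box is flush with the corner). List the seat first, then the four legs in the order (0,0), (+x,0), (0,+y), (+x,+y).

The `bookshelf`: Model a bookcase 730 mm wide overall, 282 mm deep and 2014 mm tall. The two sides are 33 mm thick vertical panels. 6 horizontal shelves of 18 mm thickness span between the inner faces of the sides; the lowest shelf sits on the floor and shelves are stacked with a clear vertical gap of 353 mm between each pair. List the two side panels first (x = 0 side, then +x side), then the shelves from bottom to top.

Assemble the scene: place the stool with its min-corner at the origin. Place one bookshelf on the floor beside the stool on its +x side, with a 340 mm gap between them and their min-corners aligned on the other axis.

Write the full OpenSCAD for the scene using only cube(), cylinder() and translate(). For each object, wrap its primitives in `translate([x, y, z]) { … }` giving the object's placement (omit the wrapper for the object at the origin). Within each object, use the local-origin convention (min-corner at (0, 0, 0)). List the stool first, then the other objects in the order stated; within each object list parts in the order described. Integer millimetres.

translate([0, 0, 383]) cube([353, 300, 38]);
translate([22, 22, 0]) cylinder(h = 383, r = 22);
translate([331, 22, 0]) cylinder(h = 383, r = 22);
translate([22, 278, 0]) cylinder(h = 383, r = 22);
translate([331, 278, 0]) cylinder(h = 383, r = 22);
translate([693, 0, 0]) {
  cube([33, 282, 2014]);
  translate([697, 0, 0]) cube([33, 282, 2014]);
  translate([33, 0, 0]) cube([664, 282, 18]);
  translate([33, 0, 371]) cube([664, 282, 18]);
  translate([33, 0, 742]) cube([664, 282, 18]);
  translate([33, 0, 1113]) cube([664, 282, 18]);
  translate([33, 0, 1484]) cube([664, 282, 18]);
  translate([33, 0, 1855]) cube([664, 282, 18]);
}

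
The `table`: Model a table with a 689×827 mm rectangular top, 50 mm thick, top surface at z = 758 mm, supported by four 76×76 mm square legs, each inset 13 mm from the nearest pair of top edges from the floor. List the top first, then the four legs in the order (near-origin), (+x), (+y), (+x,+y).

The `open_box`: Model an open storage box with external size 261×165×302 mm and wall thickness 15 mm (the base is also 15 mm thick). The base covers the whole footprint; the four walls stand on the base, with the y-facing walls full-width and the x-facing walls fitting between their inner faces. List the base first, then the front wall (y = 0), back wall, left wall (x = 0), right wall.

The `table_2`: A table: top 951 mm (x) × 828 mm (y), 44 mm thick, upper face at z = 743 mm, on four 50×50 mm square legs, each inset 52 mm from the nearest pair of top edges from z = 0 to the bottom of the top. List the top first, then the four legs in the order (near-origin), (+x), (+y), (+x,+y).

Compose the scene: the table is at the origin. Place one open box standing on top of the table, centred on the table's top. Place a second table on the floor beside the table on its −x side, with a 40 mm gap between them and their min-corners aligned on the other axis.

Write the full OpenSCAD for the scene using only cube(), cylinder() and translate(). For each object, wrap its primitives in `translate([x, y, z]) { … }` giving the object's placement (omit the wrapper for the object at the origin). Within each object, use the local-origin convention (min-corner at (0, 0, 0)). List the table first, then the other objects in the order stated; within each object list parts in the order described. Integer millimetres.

translate([0, 0, 708]) cube([689, 827, 50]);
translate([13, 13, 0]) cube([76, 76, 708]);
translate([600, 13, 0]) cube([76, 76, 708]);
translate([13, 738, 0]) cube([76, 76, 708]);
translate([600, 738, 0]) cube([76, 76, 708]);
translate([214, 331, 758]) {
  cube([261, 165, 15]);
  translate([0, 0, 15]) cube([261, 15, 287]);
  translate([0, 150, 15]) cube([261, 15, 287]);
  translate([0, 15, 15]) cube([15, 135, 287]);
  translate([246, 15, 15]) cube([15, 135, 287]);
}
translate([-991, 0, 0]) {
  translate([0, 0, 699]) cube([951, 828, 44]);
  translate([52, 52, 0]) cube([50, 50, 699]);
  translate([849, 52, 0]) cube([50, 50, 699]);
  translate([52, 726, 0]) cube([50, 50, 699]);
  translate([849, 726, 0]) cube([50, 50, 699]);
}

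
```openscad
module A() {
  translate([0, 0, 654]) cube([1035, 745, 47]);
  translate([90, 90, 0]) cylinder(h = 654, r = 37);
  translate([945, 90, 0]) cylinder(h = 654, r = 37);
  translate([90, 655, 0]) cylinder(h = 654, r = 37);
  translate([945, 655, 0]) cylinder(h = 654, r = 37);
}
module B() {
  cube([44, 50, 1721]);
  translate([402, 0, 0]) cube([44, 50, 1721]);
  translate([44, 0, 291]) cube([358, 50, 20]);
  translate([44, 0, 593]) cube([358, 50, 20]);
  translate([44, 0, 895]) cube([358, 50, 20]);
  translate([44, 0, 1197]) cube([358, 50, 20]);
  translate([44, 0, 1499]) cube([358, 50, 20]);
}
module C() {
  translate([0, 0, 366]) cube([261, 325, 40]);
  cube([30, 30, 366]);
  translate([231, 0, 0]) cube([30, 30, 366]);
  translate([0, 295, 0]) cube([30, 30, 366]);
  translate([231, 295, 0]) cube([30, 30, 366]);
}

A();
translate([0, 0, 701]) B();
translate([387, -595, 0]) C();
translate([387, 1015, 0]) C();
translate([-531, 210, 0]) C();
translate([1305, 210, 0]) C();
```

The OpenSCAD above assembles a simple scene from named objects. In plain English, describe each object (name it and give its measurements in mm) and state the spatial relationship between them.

A is a table with a 1035×745 mm rectangular top, 47 mm thick, top surface at z = 701 mm, supported by four round legs of 74 mm diameter, each leg's bounding box inset 53 mm from the nearest pair of top edges, running from the floor.

B is a wooden ladder with two side rails of 44×50 mm section and 1721 mm height, set 446 mm apart overall. Between them run 5 rectangular rungs (50 mm deep, 20 mm thick), front faces flush with the rails' −y face. The bottom of the first rung is 291 mm above the floor and each subsequent rung is 302 mm higher than the one below.

C is a four-legged stool. The seat is a 261×325×40 mm slab whose top surface is at z = 406 mm; four square legs, each 30×30 mm in cross-section, run from the floor (z = 0) to the underside of the seat, each flush with a corner of the seat.

The ladder is on top of the table. Four stools sit around the table at the −y, +y, −x, +x sides.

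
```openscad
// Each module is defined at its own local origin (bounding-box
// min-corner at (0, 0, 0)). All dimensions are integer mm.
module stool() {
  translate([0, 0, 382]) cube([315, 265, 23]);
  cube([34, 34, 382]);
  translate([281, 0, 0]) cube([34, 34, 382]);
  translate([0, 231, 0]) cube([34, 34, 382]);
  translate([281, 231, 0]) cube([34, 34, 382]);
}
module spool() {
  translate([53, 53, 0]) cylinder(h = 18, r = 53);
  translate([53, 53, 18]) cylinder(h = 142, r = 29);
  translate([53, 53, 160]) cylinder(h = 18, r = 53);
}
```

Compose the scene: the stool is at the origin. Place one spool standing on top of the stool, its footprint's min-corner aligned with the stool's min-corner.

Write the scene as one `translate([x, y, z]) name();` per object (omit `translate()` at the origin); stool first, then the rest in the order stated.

stool();
translate([0, 0, 405]) spool();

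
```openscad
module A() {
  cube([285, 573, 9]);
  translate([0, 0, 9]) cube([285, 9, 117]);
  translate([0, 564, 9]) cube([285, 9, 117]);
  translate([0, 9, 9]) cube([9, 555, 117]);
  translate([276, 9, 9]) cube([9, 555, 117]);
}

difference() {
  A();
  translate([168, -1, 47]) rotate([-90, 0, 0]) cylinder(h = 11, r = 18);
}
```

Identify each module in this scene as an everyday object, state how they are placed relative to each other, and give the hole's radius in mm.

The subtracted cylinder has r = 18 mm.

A is an open box. The open box has a circular hole through its front wall. The hole's radius is 18 mm.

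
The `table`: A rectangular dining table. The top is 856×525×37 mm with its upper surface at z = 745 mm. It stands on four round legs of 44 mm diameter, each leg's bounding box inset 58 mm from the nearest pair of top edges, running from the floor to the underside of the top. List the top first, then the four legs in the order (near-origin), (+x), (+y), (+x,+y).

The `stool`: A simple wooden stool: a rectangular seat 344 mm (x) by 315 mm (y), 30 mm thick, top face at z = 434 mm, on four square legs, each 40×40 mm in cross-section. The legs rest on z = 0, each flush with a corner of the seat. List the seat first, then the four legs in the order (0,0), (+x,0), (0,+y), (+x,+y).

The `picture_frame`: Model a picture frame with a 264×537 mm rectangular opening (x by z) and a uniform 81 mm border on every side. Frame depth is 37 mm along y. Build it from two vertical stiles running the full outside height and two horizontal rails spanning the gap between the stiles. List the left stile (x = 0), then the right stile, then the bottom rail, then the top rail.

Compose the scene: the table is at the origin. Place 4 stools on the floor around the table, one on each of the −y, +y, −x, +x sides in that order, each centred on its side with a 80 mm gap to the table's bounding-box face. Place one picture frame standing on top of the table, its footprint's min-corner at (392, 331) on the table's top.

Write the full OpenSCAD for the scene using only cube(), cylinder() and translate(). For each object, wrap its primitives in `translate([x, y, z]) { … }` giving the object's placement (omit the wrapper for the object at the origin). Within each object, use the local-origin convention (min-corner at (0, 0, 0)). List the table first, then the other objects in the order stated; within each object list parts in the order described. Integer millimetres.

translate([0, 0, 708]) cube([856, 525, 37]);
translate([80, 80, 0]) cylinder(h = 708, r = 22);
translate([776, 80, 0]) cylinder(h = 708, r = 22);
translate([80, 445, 0]) cylinder(h = 708, r = 22);
translate([776, 445, 0]) cylinder(h = 708, r = 22);
translate([256, -395, 0]) {
  translate([0, 0, 404]) cube([344, 315, 30]);
  cube([40, 40, 404]);
  translate([304, 0, 0]) cube([40, 40, 404]);
  translate([0, 275, 0]) cube([40, 40, 404]);
  translate([304, 275, 0]) cube([40, 40, 404]);
}
translate([256, 605, 0]) {
  translate([0, 0, 404]) cube([344, 315, 30]);
  cube([40, 40, 404]);
  translate([304, 0, 0]) cube([40, 40, 404]);
  translate([0, 275, 0]) cube([40, 40, 404]);
  translate([304, 275, 0]) cube([40, 40, 404]);
}
translate([-424, 105, 0]) {
  translate([0, 0, 404]) cube([344, 315, 30]);
  cube([40, 40, 404]);
  translate([304, 0, 0]) cube([40, 40, 404]);
  translate([0, 275, 0]) cube([40, 40, 404]);
  translate([304, 275, 0]) cube([40, 40, 404]);
}
translate([936, 105, 0]) {
  translate([0, 0, 404]) cube([344, 315, 30]);
  cube([40, 40, 404]);
  translate([304, 0, 0]) cube([40, 40, 404]);
  translate([0, 275, 0]) cube([40, 40, 404]);
  translate([304, 275, 0]) cube([40, 40, 404]);
}
translate([392, 331, 745]) {
  cube([81, 37, 699]);
  translate([345, 0, 0]) cube([81, 37, 699]);
  translate([81, 0, 0]) cube([264, 37, 81]);
  translate([81, 0, 618]) cube([264, 37, 81]);
}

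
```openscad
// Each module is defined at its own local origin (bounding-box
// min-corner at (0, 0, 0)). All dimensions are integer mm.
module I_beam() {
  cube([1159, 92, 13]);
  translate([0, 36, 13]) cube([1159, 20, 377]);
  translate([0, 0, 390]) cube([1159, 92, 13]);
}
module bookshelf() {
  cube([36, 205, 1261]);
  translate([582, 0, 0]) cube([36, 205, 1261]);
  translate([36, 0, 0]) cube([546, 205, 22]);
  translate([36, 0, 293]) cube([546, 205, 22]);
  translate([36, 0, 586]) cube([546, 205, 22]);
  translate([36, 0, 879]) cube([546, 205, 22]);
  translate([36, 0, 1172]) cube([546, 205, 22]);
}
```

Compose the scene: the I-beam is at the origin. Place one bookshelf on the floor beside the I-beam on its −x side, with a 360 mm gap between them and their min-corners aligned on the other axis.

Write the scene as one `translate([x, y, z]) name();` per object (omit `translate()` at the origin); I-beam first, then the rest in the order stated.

I_beam();
translate([-978, 0, 0]) bookshelf();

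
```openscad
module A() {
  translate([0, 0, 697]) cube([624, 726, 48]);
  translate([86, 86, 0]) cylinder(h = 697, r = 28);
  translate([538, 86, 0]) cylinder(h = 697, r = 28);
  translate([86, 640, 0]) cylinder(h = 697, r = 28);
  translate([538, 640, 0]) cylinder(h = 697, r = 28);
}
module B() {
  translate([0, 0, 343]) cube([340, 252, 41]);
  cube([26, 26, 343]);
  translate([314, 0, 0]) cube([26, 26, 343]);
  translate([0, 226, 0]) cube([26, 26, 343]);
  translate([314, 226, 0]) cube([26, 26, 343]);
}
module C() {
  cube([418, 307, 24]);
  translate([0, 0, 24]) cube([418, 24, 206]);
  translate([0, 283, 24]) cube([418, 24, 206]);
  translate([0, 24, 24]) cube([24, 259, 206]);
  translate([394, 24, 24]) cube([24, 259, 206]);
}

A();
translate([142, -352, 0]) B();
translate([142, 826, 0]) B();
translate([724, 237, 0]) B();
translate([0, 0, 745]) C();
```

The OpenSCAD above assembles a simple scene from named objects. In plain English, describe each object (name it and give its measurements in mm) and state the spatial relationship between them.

A is a table with a 624×726 mm rectangular top, 48 mm thick, top surface at z = 745 mm, supported by four round legs of 56 mm diameter, each leg's bounding box inset 58 mm from the nearest pair of top edges, running from the floor.

B is a simple wooden stool: a rectangular seat 340 mm (x) by 252 mm (y), 41 mm thick, top face at z = 384 mm, on four square legs, each 26×26 mm in cross-section. The legs rest on z = 0, each flush with a corner of the seat.

C is an open storage box with external size 418×307×230 mm and wall thickness 24 mm (the base is also 24 mm thick). The base covers the whole footprint; the four walls stand on the base, with the y-facing walls full-width and the x-facing walls fitting between their inner faces.

Three stools sit around the table at the −y, +y, +x sides. The open box is on top of the table.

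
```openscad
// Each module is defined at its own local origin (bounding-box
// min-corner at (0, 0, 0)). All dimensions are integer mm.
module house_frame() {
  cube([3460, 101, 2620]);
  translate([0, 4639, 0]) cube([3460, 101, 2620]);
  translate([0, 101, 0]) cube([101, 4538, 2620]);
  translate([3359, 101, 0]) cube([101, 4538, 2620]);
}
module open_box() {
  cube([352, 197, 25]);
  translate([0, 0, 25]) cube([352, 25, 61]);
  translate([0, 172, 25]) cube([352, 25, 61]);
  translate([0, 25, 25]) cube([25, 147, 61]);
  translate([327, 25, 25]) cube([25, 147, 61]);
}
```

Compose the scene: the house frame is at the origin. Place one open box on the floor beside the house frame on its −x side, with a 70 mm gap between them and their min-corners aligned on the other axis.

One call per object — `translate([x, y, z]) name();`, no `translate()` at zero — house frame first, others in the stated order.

house_frame();
translate([-422, 0, 0]) open_box();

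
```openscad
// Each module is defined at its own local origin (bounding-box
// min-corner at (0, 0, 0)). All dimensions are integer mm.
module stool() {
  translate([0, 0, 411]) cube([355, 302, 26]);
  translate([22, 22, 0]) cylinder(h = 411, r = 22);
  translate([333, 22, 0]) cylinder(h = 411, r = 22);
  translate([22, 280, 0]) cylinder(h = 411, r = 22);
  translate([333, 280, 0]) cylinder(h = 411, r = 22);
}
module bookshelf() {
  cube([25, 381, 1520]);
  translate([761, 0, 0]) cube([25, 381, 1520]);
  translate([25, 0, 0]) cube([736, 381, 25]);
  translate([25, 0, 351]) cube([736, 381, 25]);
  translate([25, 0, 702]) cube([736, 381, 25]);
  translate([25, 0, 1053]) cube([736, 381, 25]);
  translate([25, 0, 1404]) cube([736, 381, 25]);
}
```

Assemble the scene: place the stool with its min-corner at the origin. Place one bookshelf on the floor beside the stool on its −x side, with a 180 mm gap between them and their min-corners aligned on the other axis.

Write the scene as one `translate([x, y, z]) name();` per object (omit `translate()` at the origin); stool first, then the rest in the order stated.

stool();
translate([-966, 0, 0]) bookshelf();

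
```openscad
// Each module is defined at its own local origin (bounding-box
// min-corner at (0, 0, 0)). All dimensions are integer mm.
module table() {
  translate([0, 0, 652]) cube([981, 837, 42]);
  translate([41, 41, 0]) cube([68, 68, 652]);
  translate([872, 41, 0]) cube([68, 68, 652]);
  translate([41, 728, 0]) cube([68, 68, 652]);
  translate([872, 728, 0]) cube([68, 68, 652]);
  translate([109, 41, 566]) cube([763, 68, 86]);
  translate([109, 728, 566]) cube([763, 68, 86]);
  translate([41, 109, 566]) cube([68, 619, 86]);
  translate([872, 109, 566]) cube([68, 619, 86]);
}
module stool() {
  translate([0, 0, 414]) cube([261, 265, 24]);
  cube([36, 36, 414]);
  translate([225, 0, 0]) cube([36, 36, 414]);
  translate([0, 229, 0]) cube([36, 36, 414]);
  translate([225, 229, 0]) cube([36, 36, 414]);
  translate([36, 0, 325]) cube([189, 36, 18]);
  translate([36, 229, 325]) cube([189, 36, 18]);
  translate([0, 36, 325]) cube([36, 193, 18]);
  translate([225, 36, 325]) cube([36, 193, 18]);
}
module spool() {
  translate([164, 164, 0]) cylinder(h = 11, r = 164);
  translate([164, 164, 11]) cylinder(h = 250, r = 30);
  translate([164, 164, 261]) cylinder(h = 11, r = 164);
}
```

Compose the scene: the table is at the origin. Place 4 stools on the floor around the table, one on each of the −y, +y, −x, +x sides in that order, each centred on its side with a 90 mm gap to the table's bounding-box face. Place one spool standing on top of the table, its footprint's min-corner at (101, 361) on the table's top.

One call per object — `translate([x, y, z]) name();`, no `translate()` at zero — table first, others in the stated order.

table();
translate([360, -355, 0]) stool();
translate([360, 927, 0]) stool();
translate([-351, 286, 0]) stool();
translate([1071, 286, 0]) stool();
translate([101, 361, 694]) spool();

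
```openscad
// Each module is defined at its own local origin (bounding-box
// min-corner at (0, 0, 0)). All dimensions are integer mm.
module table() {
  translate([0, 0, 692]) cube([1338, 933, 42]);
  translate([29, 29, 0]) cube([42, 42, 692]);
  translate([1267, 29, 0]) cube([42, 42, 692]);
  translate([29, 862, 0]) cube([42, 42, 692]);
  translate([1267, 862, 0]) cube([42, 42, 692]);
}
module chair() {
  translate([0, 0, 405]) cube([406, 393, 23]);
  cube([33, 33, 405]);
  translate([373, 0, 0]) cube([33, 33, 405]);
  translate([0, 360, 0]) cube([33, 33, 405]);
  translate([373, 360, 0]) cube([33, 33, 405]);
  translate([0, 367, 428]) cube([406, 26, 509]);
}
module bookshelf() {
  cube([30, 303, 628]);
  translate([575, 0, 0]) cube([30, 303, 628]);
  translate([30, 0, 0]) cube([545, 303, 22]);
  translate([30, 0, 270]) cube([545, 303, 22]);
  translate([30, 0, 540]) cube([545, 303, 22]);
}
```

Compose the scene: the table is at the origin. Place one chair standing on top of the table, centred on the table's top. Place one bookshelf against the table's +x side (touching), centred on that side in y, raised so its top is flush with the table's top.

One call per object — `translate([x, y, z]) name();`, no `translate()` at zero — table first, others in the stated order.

table();
translate([466, 270, 734]) chair();
translate([1338, 315, 106]) bookshelf();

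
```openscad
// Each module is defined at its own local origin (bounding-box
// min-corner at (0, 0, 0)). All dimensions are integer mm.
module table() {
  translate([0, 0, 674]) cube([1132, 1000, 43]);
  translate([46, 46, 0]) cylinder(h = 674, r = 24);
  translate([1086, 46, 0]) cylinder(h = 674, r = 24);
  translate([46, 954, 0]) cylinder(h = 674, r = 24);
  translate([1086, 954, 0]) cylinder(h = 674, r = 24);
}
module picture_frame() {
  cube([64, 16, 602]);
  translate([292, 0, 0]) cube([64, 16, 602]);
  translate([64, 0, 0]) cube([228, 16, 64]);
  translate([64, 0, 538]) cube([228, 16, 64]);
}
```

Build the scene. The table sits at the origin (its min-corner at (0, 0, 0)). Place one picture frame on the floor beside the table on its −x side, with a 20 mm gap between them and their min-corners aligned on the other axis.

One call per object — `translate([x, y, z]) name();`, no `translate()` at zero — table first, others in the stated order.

table();
translate([-376, 0, 0]) picture_frame();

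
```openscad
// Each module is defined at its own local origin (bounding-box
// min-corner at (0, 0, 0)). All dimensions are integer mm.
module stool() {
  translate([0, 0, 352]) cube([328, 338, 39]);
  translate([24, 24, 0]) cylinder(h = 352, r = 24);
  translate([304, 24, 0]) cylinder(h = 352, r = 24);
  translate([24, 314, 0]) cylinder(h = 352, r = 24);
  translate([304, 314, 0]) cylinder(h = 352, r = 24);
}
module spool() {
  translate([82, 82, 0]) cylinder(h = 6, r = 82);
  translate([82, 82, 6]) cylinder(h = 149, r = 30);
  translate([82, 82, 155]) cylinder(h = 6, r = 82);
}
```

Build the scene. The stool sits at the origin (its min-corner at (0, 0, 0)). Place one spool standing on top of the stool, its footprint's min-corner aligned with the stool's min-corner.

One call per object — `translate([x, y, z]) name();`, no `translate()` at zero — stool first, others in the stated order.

stool();
translate([0, 0, 391]) spool();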